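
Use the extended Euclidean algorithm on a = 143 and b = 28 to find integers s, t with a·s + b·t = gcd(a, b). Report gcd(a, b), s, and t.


Euclidean algorithm on (143, 28) — divide until remainder is 0:
  143 = 5 · 28 + 3
  28 = 9 · 3 + 1
  3 = 3 · 1 + 0
gcd(143, 28) = 1.
Track Bezout coefficients alongside the remainders: start with r₀ = 143 = a·1 + b·0 (s = 1, t = 0) and r₁ = 28 = a·0 + b·1 (s = 0, t = 1); each new remainder r_{k+1} = r_{k-1} − q_k·r_k inherits s_{k+1} = s_{k-1} − q_k·s_k, t_{k+1} = t_{k-1} − q_k·t_k, so r_k = a·s_k + b·t_k at every step:
  q = 5: r = 3, s = 1 − 5·0 = 1, t = 0 − 5·1 = -5  (check: 143·1 + 28·(-5) = 3)
  q = 9: r = 1, s = 0 − 9·1 = -9, t = 1 − 9·(-5) = 46  (check: 143·(-9) + 28·46 = 1)
The row with r = 1 (the gcd) gives the Bezout coefficients s = -9, t = 46.
Result: 143 · (-9) + 28 · (46) = 1.

gcd(143, 28) = 1; s = -9, t = 46 (check: 143·(-9) + 28·46 = 1).


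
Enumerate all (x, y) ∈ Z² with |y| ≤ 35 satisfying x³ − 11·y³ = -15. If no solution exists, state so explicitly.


The equation is x³ - 11y³ = -15. For fixed y, x³ = 11·y³ − 15, so a solution requires the RHS to be a perfect cube.
Strategy: iterate y from -35 to 35, compute RHS = 11·y³ − 15, and check whether it is a (positive or negative) perfect cube.
Check small values of y:
  y = 0: RHS = -15 is not a perfect cube.
  y = 1: RHS = -4 is not a perfect cube.
  y = -1: RHS = -26 is not a perfect cube.
  y = 2: RHS = 73 is not a perfect cube.
  y = -2: RHS = -103 is not a perfect cube.
  y = 3: RHS = 282 is not a perfect cube.
  y = -3: RHS = -312 is not a perfect cube.
Continuing the search up to |y| = 35 finds no solutions either.
No (x, y) in the scanned range satisfies the equation.

No integer solutions with |y| ≤ 35.


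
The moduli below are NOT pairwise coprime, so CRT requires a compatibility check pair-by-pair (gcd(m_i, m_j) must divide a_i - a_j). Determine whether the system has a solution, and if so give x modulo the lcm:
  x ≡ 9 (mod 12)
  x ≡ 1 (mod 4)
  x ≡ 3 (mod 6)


Moduli 12, 4, 6 are not pairwise coprime, so CRT works modulo lcm(m_i) when all pairwise compatibility conditions hold.
Pairwise compatibility: gcd(m_i, m_j) must divide a_i - a_j for every pair.
Merge one congruence at a time:
  Start: x ≡ 9 (mod 12).
  Combine with x ≡ 1 (mod 4): gcd(12, 4) = 4; 1 - 9 = -8, which IS divisible by 4, so compatible.
    Write x = 9 + 12·t and substitute into x ≡ 1 (mod 4): 12·t ≡ 1 − 9 = -8 (mod 4).
    Divide the congruence (and modulus) by g = 4: 3·t ≡ -2 (mod 1).
    Modulo 1 every t works; take t = 0.
    Then x = 9 + 12·0 = 9, valid modulo lcm(12, 4) = 12: x ≡ 9 (mod 12).
  Combine with x ≡ 3 (mod 6): gcd(12, 6) = 6; 3 - 9 = -6, which IS divisible by 6, so compatible.
    Write x = 9 + 12·t and substitute into x ≡ 3 (mod 6): 12·t ≡ 3 − 9 = -6 (mod 6).
    Divide the congruence (and modulus) by g = 6: 2·t ≡ -1 (mod 1).
    Modulo 1 every t works; take t = 0.
    Then x = 9 + 12·0 = 9, valid modulo lcm(12, 6) = 12: x ≡ 9 (mod 12).
Verify: 9 mod 12 = 9, 9 mod 4 = 1, 9 mod 6 = 3.

x ≡ 9 (mod 12).


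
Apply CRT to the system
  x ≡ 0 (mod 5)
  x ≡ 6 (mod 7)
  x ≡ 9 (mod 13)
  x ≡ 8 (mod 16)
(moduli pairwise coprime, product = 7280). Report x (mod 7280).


Product of moduli M = 5 · 7 · 13 · 16 = 7280.
Merge one congruence at a time:
  Start: x ≡ 0 (mod 5).
  Combine with x ≡ 6 (mod 7); new modulus lcm = 35.
    Write x = 0 + 5·t and substitute into x ≡ 6 (mod 7): 5·t ≡ 6 − 0 = 6 (mod 7).
    The inverse of 5 mod 7 is 3 (since 5·3 = 15 = 2·7 + 1), so t ≡ 3·6 = 18 ≡ 4 (mod 7).
    Then x = 0 + 5·4 = 20, valid modulo lcm(5, 7) = 35: x ≡ 20 (mod 35).
  Combine with x ≡ 9 (mod 13); new modulus lcm = 455.
    Write x = 20 + 35·t and substitute into x ≡ 9 (mod 13): 35·t ≡ 9 − 20 = -11 (mod 13).
    Reduce coefficients mod 13: 9·t ≡ 2 (mod 13).
    The inverse of 9 mod 13 is 3 (since 9·3 = 27 = 2·13 + 1), so t ≡ 3·2 = 6 ≡ 6 (mod 13).
    Then x = 20 + 35·6 = 230, valid modulo lcm(35, 13) = 455: x ≡ 230 (mod 455).
  Combine with x ≡ 8 (mod 16); new modulus lcm = 7280.
    Write x = 230 + 455·t and substitute into x ≡ 8 (mod 16): 455·t ≡ 8 − 230 = -222 (mod 16).
    Reduce coefficients mod 16: 7·t ≡ 2 (mod 16).
    The inverse of 7 mod 16 is 7 (since 7·7 = 49 = 3·16 + 1), so t ≡ 7·2 = 14 ≡ 14 (mod 16).
    Then x = 230 + 455·14 = 6600, valid modulo lcm(455, 16) = 7280: x ≡ 6600 (mod 7280).
Verify against each original: 6600 mod 5 = 0, 6600 mod 7 = 6, 6600 mod 13 = 9, 6600 mod 16 = 8.

x ≡ 6600 (mod 7280).


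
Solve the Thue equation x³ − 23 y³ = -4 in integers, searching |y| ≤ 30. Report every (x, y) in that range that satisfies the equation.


The equation is x³ - 23y³ = -4. For fixed y, x³ = 23·y³ − 4, so a solution requires the RHS to be a perfect cube.
Strategy: iterate y from -30 to 30, compute RHS = 23·y³ − 4, and check whether it is a (positive or negative) perfect cube.
Check small values of y:
  y = 0: RHS = -4 is not a perfect cube.
  y = 1: RHS = 19 is not a perfect cube.
  y = -1: RHS = -27 = (-3)³ ⇒ x = -3 works.
  y = 2: RHS = 180 is not a perfect cube.
  y = -2: RHS = -188 is not a perfect cube.
  y = 3: RHS = 617 is not a perfect cube.
  y = -3: RHS = -625 is not a perfect cube.
Continuing the search up to |y| = 30 finds no further solutions beyond those listed.
Collected solutions: (-3, -1).

Solutions (with |y| ≤ 30): (-3, -1).


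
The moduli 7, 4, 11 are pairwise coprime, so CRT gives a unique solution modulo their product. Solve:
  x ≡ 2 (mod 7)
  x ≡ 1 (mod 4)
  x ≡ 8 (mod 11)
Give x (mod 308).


Moduli 7, 4, 11 are pairwise coprime; by CRT there is a unique solution modulo M = 7 · 4 · 11 = 308.
Solve pairwise, accumulating the modulus:
  Start with x ≡ 2 (mod 7).
  Combine with x ≡ 1 (mod 4): since gcd(7, 4) = 1, we get a unique residue mod 28.
    Write x = 2 + 7·t and substitute into x ≡ 1 (mod 4): 7·t ≡ 1 − 2 = -1 (mod 4).
    Reduce coefficients mod 4: 3·t ≡ 3 (mod 4).
    The inverse of 3 mod 4 is 3 (since 3·3 = 9 = 2·4 + 1), so t ≡ 3·3 = 9 ≡ 1 (mod 4).
    Then x = 2 + 7·1 = 9, valid modulo lcm(7, 4) = 28: x ≡ 9 (mod 28).
  Combine with x ≡ 8 (mod 11): since gcd(28, 11) = 1, we get a unique residue mod 308.
    Write x = 9 + 28·t and substitute into x ≡ 8 (mod 11): 28·t ≡ 8 − 9 = -1 (mod 11).
    Reduce coefficients mod 11: 6·t ≡ 10 (mod 11).
    The inverse of 6 mod 11 is 2 (since 6·2 = 12 = 1·11 + 1), so t ≡ 2·10 = 20 ≡ 9 (mod 11).
    Then x = 9 + 28·9 = 261, valid modulo lcm(28, 11) = 308: x ≡ 261 (mod 308).
Verify: 261 mod 7 = 2 ✓, 261 mod 4 = 1 ✓, 261 mod 11 = 8 ✓.

x ≡ 261 (mod 308).


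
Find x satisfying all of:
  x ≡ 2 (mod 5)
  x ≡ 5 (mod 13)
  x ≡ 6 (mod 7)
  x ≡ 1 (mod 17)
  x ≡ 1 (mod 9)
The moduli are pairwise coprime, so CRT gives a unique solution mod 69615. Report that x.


Product of moduli M = 5 · 13 · 7 · 17 · 9 = 69615.
Merge one congruence at a time:
  Start: x ≡ 2 (mod 5).
  Combine with x ≡ 5 (mod 13); new modulus lcm = 65.
    Write x = 2 + 5·t and substitute into x ≡ 5 (mod 13): 5·t ≡ 5 − 2 = 3 (mod 13).
    The inverse of 5 mod 13 is 8 (since 5·8 = 40 = 3·13 + 1), so t ≡ 8·3 = 24 ≡ 11 (mod 13).
    Then x = 2 + 5·11 = 57, valid modulo lcm(5, 13) = 65: x ≡ 57 (mod 65).
  Combine with x ≡ 6 (mod 7); new modulus lcm = 455.
    Write x = 57 + 65·t and substitute into x ≡ 6 (mod 7): 65·t ≡ 6 − 57 = -51 (mod 7).
    Reduce coefficients mod 7: 2·t ≡ 5 (mod 7).
    The inverse of 2 mod 7 is 4 (since 2·4 = 8 = 1·7 + 1), so t ≡ 4·5 = 20 ≡ 6 (mod 7).
    Then x = 57 + 65·6 = 447, valid modulo lcm(65, 7) = 455: x ≡ 447 (mod 455).
  Combine with x ≡ 1 (mod 17); new modulus lcm = 7735.
    Write x = 447 + 455·t and substitute into x ≡ 1 (mod 17): 455·t ≡ 1 − 447 = -446 (mod 17).
    Reduce coefficients mod 17: 13·t ≡ 13 (mod 17).
    The inverse of 13 mod 17 is 4 (since 13·4 = 52 = 3·17 + 1), so t ≡ 4·13 = 52 ≡ 1 (mod 17).
    Then x = 447 + 455·1 = 902, valid modulo lcm(455, 17) = 7735: x ≡ 902 (mod 7735).
  Combine with x ≡ 1 (mod 9); new modulus lcm = 69615.
    Write x = 902 + 7735·t and substitute into x ≡ 1 (mod 9): 7735·t ≡ 1 − 902 = -901 (mod 9).
    Reduce coefficients mod 9: 4·t ≡ 8 (mod 9).
    The inverse of 4 mod 9 is 7 (since 4·7 = 28 = 3·9 + 1), so t ≡ 7·8 = 56 ≡ 2 (mod 9).
    Then x = 902 + 7735·2 = 16372, valid modulo lcm(7735, 9) = 69615: x ≡ 16372 (mod 69615).
Verify against each original: 16372 mod 5 = 2, 16372 mod 13 = 5, 16372 mod 7 = 6, 16372 mod 17 = 1, 16372 mod 9 = 1.

x ≡ 16372 (mod 69615).


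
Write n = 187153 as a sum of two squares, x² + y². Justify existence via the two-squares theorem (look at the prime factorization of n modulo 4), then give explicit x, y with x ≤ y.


Step 1: Factor n = 187153 = 17 · 101 · 109.
Step 2: Check the mod-4 condition on each prime factor: 17 ≡ 1 (mod 4), exponent 1; 101 ≡ 1 (mod 4), exponent 1; 109 ≡ 1 (mod 4), exponent 1.
All primes ≡ 3 (mod 4) appear to even exponent (or don't appear), so by the two-squares theorem n IS expressible as a sum of two squares.
Step 3: Build a representation. Here n = 17 · 101 · 109 is a product of primes ≡ 1 (mod 4). Each prime p ≡ 1 (mod 4) is itself a sum of two squares; find a² by testing p − a² for a perfect square:
  17: 17 − 1² = 16 = 4² ⇒ 17 = 1² + 4².
  101: 101 − 1² = 100 = 10² ⇒ 101 = 1² + 10².
  109: 109 − 1² = 108, 109 − 2² = 105, 109 − 3² = 100 = 10² ⇒ 109 = 3² + 10².
  Combine using the Brahmagupta–Fibonacci identity (a² + b²)(c² + d²) = (ac − bd)² + (ad + bc)² = (ac + bd)² + (ad − bc)²:
  17 · 101 = 1717: from (1² + 4²)(1² + 10²), take (1·1 − 4·10, 1·10 + 4·1) = (1 − 40, 10 + 4) = (-39, 14); dropping signs (only squares matter) gives (39, 14); check 39² + 14² = 1521 + 196 = 1717 ✓.
  1717 · 109 = 187153: from (39² + 14²)(3² + 10²), take (39·3 − 14·10, 39·10 + 14·3) = (117 − 140, 390 + 42) = (-23, 432); dropping signs (only squares matter) gives (23, 432); check 23² + 432² = 529 + 186624 = 187153 ✓.
Step 4: Order so x ≤ y and verify: 23² + 432² = 529 + 186624 = 187153 = n. ✓

n = 187153 = 23² + 432² (one valid representation with x ≤ y).


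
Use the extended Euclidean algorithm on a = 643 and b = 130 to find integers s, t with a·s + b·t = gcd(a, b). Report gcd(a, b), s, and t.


Euclidean algorithm on (643, 130) — divide until remainder is 0:
  643 = 4 · 130 + 123
  130 = 1 · 123 + 7
  123 = 17 · 7 + 4
  7 = 1 · 4 + 3
  4 = 1 · 3 + 1
  3 = 3 · 1 + 0
gcd(643, 130) = 1.
Track Bezout coefficients alongside the remainders: start with r₀ = 643 = a·1 + b·0 (s = 1, t = 0) and r₁ = 130 = a·0 + b·1 (s = 0, t = 1); each new remainder r_{k+1} = r_{k-1} − q_k·r_k inherits s_{k+1} = s_{k-1} − q_k·s_k, t_{k+1} = t_{k-1} − q_k·t_k, so r_k = a·s_k + b·t_k at every step:
  q = 4: r = 123, s = 1 − 4·0 = 1, t = 0 − 4·1 = -4  (check: 643·1 + 130·(-4) = 123)
  q = 1: r = 7, s = 0 − 1·1 = -1, t = 1 − 1·(-4) = 5  (check: 643·(-1) + 130·5 = 7)
  q = 17: r = 4, s = 1 − 17·(-1) = 18, t = -4 − 17·5 = -89  (check: 643·18 + 130·(-89) = 4)
  q = 1: r = 3, s = -1 − 1·18 = -19, t = 5 − 1·(-89) = 94  (check: 643·(-19) + 130·94 = 3)
  q = 1: r = 1, s = 18 − 1·(-19) = 37, t = -89 − 1·94 = -183  (check: 643·37 + 130·(-183) = 1)
The row with r = 1 (the gcd) gives the Bezout coefficients s = 37, t = -183.
Result: 643 · (37) + 130 · (-183) = 1.

gcd(643, 130) = 1; s = 37, t = -183 (check: 643·37 + 130·(-183) = 1).


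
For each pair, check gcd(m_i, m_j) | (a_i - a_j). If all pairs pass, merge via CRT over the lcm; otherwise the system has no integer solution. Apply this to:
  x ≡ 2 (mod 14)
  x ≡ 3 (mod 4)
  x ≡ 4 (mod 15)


Moduli 14, 4, 15 are not pairwise coprime, so CRT works modulo lcm(m_i) when all pairwise compatibility conditions hold.
Pairwise compatibility: gcd(m_i, m_j) must divide a_i - a_j for every pair.
Merge one congruence at a time:
  Start: x ≡ 2 (mod 14).
  Combine with x ≡ 3 (mod 4): gcd(14, 4) = 2, and 3 - 2 = 1 is NOT divisible by 2.
    ⇒ system is inconsistent (no integer solution).

No solution (the system is inconsistent).


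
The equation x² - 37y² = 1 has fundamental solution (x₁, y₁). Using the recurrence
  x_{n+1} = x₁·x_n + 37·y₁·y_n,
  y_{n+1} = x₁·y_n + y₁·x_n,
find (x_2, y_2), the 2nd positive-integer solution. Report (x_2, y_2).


Step 1: Find the fundamental solution (x₁, y₁) of x² - 37y² = 1.
  Expand √37 as a continued fraction. a₀ = ⌊√37⌋ = 6; iterate m_{k+1} = d_k·a_k − m_k, d_{k+1} = (37 − m_{k+1}²)/d_k, a_{k+1} = ⌊(a₀ + m_{k+1})/d_{k+1}⌋ (starting m₀ = 0, d₀ = 1), with convergents p_k = a_k·p_{k-1} + p_{k-2}, q_k = a_k·q_{k-1} + q_{k-2} (p₋₁ = 1, q₋₁ = 0):
  k = 0: a₀ = 6; p₀/q₀ = 6/1; p₀² − 37·q₀² = 36 − 37 = -1.
  k = 1: m = 6, d = 1, a = ⌊(6 + 6)/1⌋ = 12; p/q = (12·6 + 1)/(12·1 + 0) = 73/12; p² − 37·q² = 5329 − 5328 = 1.
  The first convergent with p² − 37·q² = 1 gives the fundamental solution (x₁, y₁) = (73, 12).
Step 2: Apply the recurrence (x_{n+1}, y_{n+1}) = (x₁x_n + 37y₁y_n, x₁y_n + y₁x_n) repeatedly.
  From (x_1, y_1) = (73, 12): x_2 = 73·73 + 37·12·12 = 10657; y_2 = 73·12 + 12·73 = 1752.
Step 3: Verify x_2² - 37·y_2² = 113571649 - 113571648 = 1 (should be 1). ✓

(x_1, y_1) = (73, 12); (x_2, y_2) = (10657, 1752).


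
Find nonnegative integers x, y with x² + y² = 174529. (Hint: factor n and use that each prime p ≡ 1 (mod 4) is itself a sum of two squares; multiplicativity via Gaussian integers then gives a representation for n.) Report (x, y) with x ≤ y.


Step 1: Factor n = 174529 = 37 · 53 · 89.
Step 2: Check the mod-4 condition on each prime factor: 37 ≡ 1 (mod 4), exponent 1; 53 ≡ 1 (mod 4), exponent 1; 89 ≡ 1 (mod 4), exponent 1.
All primes ≡ 3 (mod 4) appear to even exponent (or don't appear), so by the two-squares theorem n IS expressible as a sum of two squares.
Step 3: Build a representation. Here n = 37 · 53 · 89 is a product of primes ≡ 1 (mod 4). Each prime p ≡ 1 (mod 4) is itself a sum of two squares; find a² by testing p − a² for a perfect square:
  37: 37 − 1² = 36 = 6² ⇒ 37 = 1² + 6².
  53: 53 − 1² = 52, 53 − 2² = 49 = 7² ⇒ 53 = 2² + 7².
  89: 89 − 1² = 88, 89 − 2² = 85, 89 − 3² = 80, 89 − 4² = 73, 89 − 5² = 64 = 8² ⇒ 89 = 5² + 8².
  Combine using the Brahmagupta–Fibonacci identity (a² + b²)(c² + d²) = (ac − bd)² + (ad + bc)² = (ac + bd)² + (ad − bc)²:
  37 · 53 = 1961: from (1² + 6²)(2² + 7²), take (1·2 − 6·7, 1·7 + 6·2) = (2 − 42, 7 + 12) = (-40, 19); dropping signs (only squares matter) gives (40, 19); check 40² + 19² = 1600 + 361 = 1961 ✓.
  1961 · 89 = 174529: from (40² + 19²)(5² + 8²), take (40·5 − 19·8, 40·8 + 19·5) = (200 − 152, 320 + 95) = (48, 415); check 48² + 415² = 2304 + 172225 = 174529 ✓.
Step 4: Order so x ≤ y and verify: 48² + 415² = 2304 + 172225 = 174529 = n. ✓

n = 174529 = 48² + 415² (one valid representation with x ≤ y).


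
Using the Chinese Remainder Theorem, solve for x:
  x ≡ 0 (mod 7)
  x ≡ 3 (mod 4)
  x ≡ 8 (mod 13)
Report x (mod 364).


Moduli 7, 4, 13 are pairwise coprime; by CRT there is a unique solution modulo M = 7 · 4 · 13 = 364.
Solve pairwise, accumulating the modulus:
  Start with x ≡ 0 (mod 7).
  Combine with x ≡ 3 (mod 4): since gcd(7, 4) = 1, we get a unique residue mod 28.
    Write x = 0 + 7·t and substitute into x ≡ 3 (mod 4): 7·t ≡ 3 − 0 = 3 (mod 4).
    Reduce coefficients mod 4: 3·t ≡ 3 (mod 4).
    The inverse of 3 mod 4 is 3 (since 3·3 = 9 = 2·4 + 1), so t ≡ 3·3 = 9 ≡ 1 (mod 4).
    Then x = 0 + 7·1 = 7, valid modulo lcm(7, 4) = 28: x ≡ 7 (mod 28).
  Combine with x ≡ 8 (mod 13): since gcd(28, 13) = 1, we get a unique residue mod 364.
    Write x = 7 + 28·t and substitute into x ≡ 8 (mod 13): 28·t ≡ 8 − 7 = 1 (mod 13).
    Reduce coefficients mod 13: 2·t ≡ 1 (mod 13).
    The inverse of 2 mod 13 is 7 (since 2·7 = 14 = 1·13 + 1), so t ≡ 7·1 = 7 ≡ 7 (mod 13).
    Then x = 7 + 28·7 = 203, valid modulo lcm(28, 13) = 364: x ≡ 203 (mod 364).
Verify: 203 mod 7 = 0 ✓, 203 mod 4 = 3 ✓, 203 mod 13 = 8 ✓.

x ≡ 203 (mod 364).


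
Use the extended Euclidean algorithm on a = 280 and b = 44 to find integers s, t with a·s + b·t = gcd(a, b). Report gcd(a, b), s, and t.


Euclidean algorithm on (280, 44) — divide until remainder is 0:
  280 = 6 · 44 + 16
  44 = 2 · 16 + 12
  16 = 1 · 12 + 4
  12 = 3 · 4 + 0
gcd(280, 44) = 4.
Track Bezout coefficients alongside the remainders: start with r₀ = 280 = a·1 + b·0 (s = 1, t = 0) and r₁ = 44 = a·0 + b·1 (s = 0, t = 1); each new remainder r_{k+1} = r_{k-1} − q_k·r_k inherits s_{k+1} = s_{k-1} − q_k·s_k, t_{k+1} = t_{k-1} − q_k·t_k, so r_k = a·s_k + b·t_k at every step:
  q = 6: r = 16, s = 1 − 6·0 = 1, t = 0 − 6·1 = -6  (check: 280·1 + 44·(-6) = 16)
  q = 2: r = 12, s = 0 − 2·1 = -2, t = 1 − 2·(-6) = 13  (check: 280·(-2) + 44·13 = 12)
  q = 1: r = 4, s = 1 − 1·(-2) = 3, t = -6 − 1·13 = -19  (check: 280·3 + 44·(-19) = 4)
The row with r = 4 (the gcd) gives the Bezout coefficients s = 3, t = -19.
Result: 280 · (3) + 44 · (-19) = 4.

gcd(280, 44) = 4; s = 3, t = -19 (check: 280·3 + 44·(-19) = 4).


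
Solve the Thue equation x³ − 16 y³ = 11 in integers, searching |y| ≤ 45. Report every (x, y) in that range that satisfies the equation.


The equation is x³ - 16y³ = 11. For fixed y, x³ = 16·y³ + 11, so a solution requires the RHS to be a perfect cube.
Strategy: iterate y from -45 to 45, compute RHS = 16·y³ + 11, and check whether it is a (positive or negative) perfect cube.
Check small values of y:
  y = 0: RHS = 11 is not a perfect cube.
  y = 1: RHS = 27 = (3)³ ⇒ x = 3 works.
  y = -1: RHS = -5 is not a perfect cube.
  y = 2: RHS = 139 is not a perfect cube.
  y = -2: RHS = -117 is not a perfect cube.
  y = 3: RHS = 443 is not a perfect cube.
  y = -3: RHS = -421 is not a perfect cube.
Continuing the search up to |y| = 45 finds no further solutions beyond those listed.
Collected solutions: (3, 1).

Solutions (with |y| ≤ 45): (3, 1).


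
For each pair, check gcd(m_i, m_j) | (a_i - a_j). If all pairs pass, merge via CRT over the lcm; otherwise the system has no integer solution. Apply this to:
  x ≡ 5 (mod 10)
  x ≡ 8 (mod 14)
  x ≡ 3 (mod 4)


Moduli 10, 14, 4 are not pairwise coprime, so CRT works modulo lcm(m_i) when all pairwise compatibility conditions hold.
Pairwise compatibility: gcd(m_i, m_j) must divide a_i - a_j for every pair.
Merge one congruence at a time:
  Start: x ≡ 5 (mod 10).
  Combine with x ≡ 8 (mod 14): gcd(10, 14) = 2, and 8 - 5 = 3 is NOT divisible by 2.
    ⇒ system is inconsistent (no integer solution).

No solution (the system is inconsistent).


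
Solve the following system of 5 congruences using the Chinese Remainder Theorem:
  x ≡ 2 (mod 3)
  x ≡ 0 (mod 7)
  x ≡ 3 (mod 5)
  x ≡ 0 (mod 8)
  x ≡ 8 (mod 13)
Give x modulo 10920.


Product of moduli M = 3 · 7 · 5 · 8 · 13 = 10920.
Merge one congruence at a time:
  Start: x ≡ 2 (mod 3).
  Combine with x ≡ 0 (mod 7); new modulus lcm = 21.
    Write x = 2 + 3·t and substitute into x ≡ 0 (mod 7): 3·t ≡ 0 − 2 = -2 (mod 7).
    Reduce coefficients mod 7: 3·t ≡ 5 (mod 7).
    The inverse of 3 mod 7 is 5 (since 3·5 = 15 = 2·7 + 1), so t ≡ 5·5 = 25 ≡ 4 (mod 7).
    Then x = 2 + 3·4 = 14, valid modulo lcm(3, 7) = 21: x ≡ 14 (mod 21).
  Combine with x ≡ 3 (mod 5); new modulus lcm = 105.
    Write x = 14 + 21·t and substitute into x ≡ 3 (mod 5): 21·t ≡ 3 − 14 = -11 (mod 5).
    Reduce coefficients mod 5: 1·t ≡ 4 (mod 5).
    So t ≡ 4 (mod 5).
    Then x = 14 + 21·4 = 98, valid modulo lcm(21, 5) = 105: x ≡ 98 (mod 105).
  Combine with x ≡ 0 (mod 8); new modulus lcm = 840.
    Write x = 98 + 105·t and substitute into x ≡ 0 (mod 8): 105·t ≡ 0 − 98 = -98 (mod 8).
    Reduce coefficients mod 8: 1·t ≡ 6 (mod 8).
    So t ≡ 6 (mod 8).
    Then x = 98 + 105·6 = 728, valid modulo lcm(105, 8) = 840: x ≡ 728 (mod 840).
  Combine with x ≡ 8 (mod 13); new modulus lcm = 10920.
    Write x = 728 + 840·t and substitute into x ≡ 8 (mod 13): 840·t ≡ 8 − 728 = -720 (mod 13).
    Reduce coefficients mod 13: 8·t ≡ 8 (mod 13).
    The inverse of 8 mod 13 is 5 (since 8·5 = 40 = 3·13 + 1), so t ≡ 5·8 = 40 ≡ 1 (mod 13).
    Then x = 728 + 840·1 = 1568, valid modulo lcm(840, 13) = 10920: x ≡ 1568 (mod 10920).
Verify against each original: 1568 mod 3 = 2, 1568 mod 7 = 0, 1568 mod 5 = 3, 1568 mod 8 = 0, 1568 mod 13 = 8.

x ≡ 1568 (mod 10920).


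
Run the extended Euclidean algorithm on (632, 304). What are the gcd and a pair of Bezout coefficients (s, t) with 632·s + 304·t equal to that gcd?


Euclidean algorithm on (632, 304) — divide until remainder is 0:
  632 = 2 · 304 + 24
  304 = 12 · 24 + 16
  24 = 1 · 16 + 8
  16 = 2 · 8 + 0
gcd(632, 304) = 8.
Track Bezout coefficients alongside the remainders: start with r₀ = 632 = a·1 + b·0 (s = 1, t = 0) and r₁ = 304 = a·0 + b·1 (s = 0, t = 1); each new remainder r_{k+1} = r_{k-1} − q_k·r_k inherits s_{k+1} = s_{k-1} − q_k·s_k, t_{k+1} = t_{k-1} − q_k·t_k, so r_k = a·s_k + b·t_k at every step:
  q = 2: r = 24, s = 1 − 2·0 = 1, t = 0 − 2·1 = -2  (check: 632·1 + 304·(-2) = 24)
  q = 12: r = 16, s = 0 − 12·1 = -12, t = 1 − 12·(-2) = 25  (check: 632·(-12) + 304·25 = 16)
  q = 1: r = 8, s = 1 − 1·(-12) = 13, t = -2 − 1·25 = -27  (check: 632·13 + 304·(-27) = 8)
The row with r = 8 (the gcd) gives the Bezout coefficients s = 13, t = -27.
Result: 632 · (13) + 304 · (-27) = 8.

gcd(632, 304) = 8; s = 13, t = -27 (check: 632·13 + 304·(-27) = 8).


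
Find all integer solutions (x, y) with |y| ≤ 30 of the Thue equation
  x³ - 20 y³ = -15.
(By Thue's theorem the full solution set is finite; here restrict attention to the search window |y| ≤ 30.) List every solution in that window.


The equation is x³ - 20y³ = -15. For fixed y, x³ = 20·y³ − 15, so a solution requires the RHS to be a perfect cube.
Strategy: iterate y from -30 to 30, compute RHS = 20·y³ − 15, and check whether it is a (positive or negative) perfect cube.
Check small values of y:
  y = 0: RHS = -15 is not a perfect cube.
  y = 1: RHS = 5 is not a perfect cube.
  y = -1: RHS = -35 is not a perfect cube.
  y = 2: RHS = 145 is not a perfect cube.
  y = -2: RHS = -175 is not a perfect cube.
  y = 3: RHS = 525 is not a perfect cube.
  y = -3: RHS = -555 is not a perfect cube.
Continuing the search up to |y| = 30 finds no solutions either.
No (x, y) in the scanned range satisfies the equation.

No integer solutions with |y| ≤ 30.


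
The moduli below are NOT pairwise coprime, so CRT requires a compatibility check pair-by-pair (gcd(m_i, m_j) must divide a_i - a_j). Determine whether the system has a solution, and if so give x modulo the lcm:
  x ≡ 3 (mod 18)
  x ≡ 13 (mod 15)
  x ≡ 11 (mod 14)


Moduli 18, 15, 14 are not pairwise coprime, so CRT works modulo lcm(m_i) when all pairwise compatibility conditions hold.
Pairwise compatibility: gcd(m_i, m_j) must divide a_i - a_j for every pair.
Merge one congruence at a time:
  Start: x ≡ 3 (mod 18).
  Combine with x ≡ 13 (mod 15): gcd(18, 15) = 3, and 13 - 3 = 10 is NOT divisible by 3.
    ⇒ system is inconsistent (no integer solution).

No solution (the system is inconsistent).


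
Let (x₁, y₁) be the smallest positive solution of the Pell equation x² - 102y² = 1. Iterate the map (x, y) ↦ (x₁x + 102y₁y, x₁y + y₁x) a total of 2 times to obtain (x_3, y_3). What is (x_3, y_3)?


Step 1: Find the fundamental solution (x₁, y₁) of x² - 102y² = 1.
  Expand √102 as a continued fraction. a₀ = ⌊√102⌋ = 10; iterate m_{k+1} = d_k·a_k − m_k, d_{k+1} = (102 − m_{k+1}²)/d_k, a_{k+1} = ⌊(a₀ + m_{k+1})/d_{k+1}⌋ (starting m₀ = 0, d₀ = 1), with convergents p_k = a_k·p_{k-1} + p_{k-2}, q_k = a_k·q_{k-1} + q_{k-2} (p₋₁ = 1, q₋₁ = 0):
  k = 0: a₀ = 10; p₀/q₀ = 10/1; p₀² − 102·q₀² = 100 − 102 = -2.
  k = 1: m = 10, d = 2, a = ⌊(10 + 10)/2⌋ = 10; p/q = (10·10 + 1)/(10·1 + 0) = 101/10; p² − 102·q² = 10201 − 10200 = 1.
  The first convergent with p² − 102·q² = 1 gives the fundamental solution (x₁, y₁) = (101, 10).
Step 2: Apply the recurrence (x_{n+1}, y_{n+1}) = (x₁x_n + 102y₁y_n, x₁y_n + y₁x_n) repeatedly.
  From (x_1, y_1) = (101, 10): x_2 = 101·101 + 102·10·10 = 20401; y_2 = 101·10 + 10·101 = 2020.
  From (x_2, y_2) = (20401, 2020): x_3 = 101·20401 + 102·10·2020 = 4120901; y_3 = 101·2020 + 10·20401 = 408030.
Step 3: Verify x_3² - 102·y_3² = 16981825051801 - 16981825051800 = 1 (should be 1). ✓

(x_1, y_1) = (101, 10); (x_3, y_3) = (4120901, 408030).


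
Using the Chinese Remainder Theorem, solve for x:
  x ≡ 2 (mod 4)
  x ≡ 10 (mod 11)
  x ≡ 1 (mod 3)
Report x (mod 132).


Moduli 4, 11, 3 are pairwise coprime; by CRT there is a unique solution modulo M = 4 · 11 · 3 = 132.
Solve pairwise, accumulating the modulus:
  Start with x ≡ 2 (mod 4).
  Combine with x ≡ 10 (mod 11): since gcd(4, 11) = 1, we get a unique residue mod 44.
    Write x = 2 + 4·t and substitute into x ≡ 10 (mod 11): 4·t ≡ 10 − 2 = 8 (mod 11).
    The inverse of 4 mod 11 is 3 (since 4·3 = 12 = 1·11 + 1), so t ≡ 3·8 = 24 ≡ 2 (mod 11).
    Then x = 2 + 4·2 = 10, valid modulo lcm(4, 11) = 44: x ≡ 10 (mod 44).
  Combine with x ≡ 1 (mod 3): since gcd(44, 3) = 1, we get a unique residue mod 132.
    Write x = 10 + 44·t and substitute into x ≡ 1 (mod 3): 44·t ≡ 1 − 10 = -9 (mod 3).
    Reduce coefficients mod 3: 2·t ≡ 0 (mod 3).
    The inverse of 2 mod 3 is 2 (since 2·2 = 4 = 1·3 + 1), so t ≡ 2·0 = 0 ≡ 0 (mod 3).
    Then x = 10 + 44·0 = 10, valid modulo lcm(44, 3) = 132: x ≡ 10 (mod 132).
Verify: 10 mod 4 = 2 ✓, 10 mod 11 = 10 ✓, 10 mod 3 = 1 ✓.

x ≡ 10 (mod 132).


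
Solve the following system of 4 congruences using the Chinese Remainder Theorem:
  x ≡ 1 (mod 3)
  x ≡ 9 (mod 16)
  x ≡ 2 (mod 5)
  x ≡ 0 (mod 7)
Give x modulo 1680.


Product of moduli M = 3 · 16 · 5 · 7 = 1680.
Merge one congruence at a time:
  Start: x ≡ 1 (mod 3).
  Combine with x ≡ 9 (mod 16); new modulus lcm = 48.
    Write x = 1 + 3·t and substitute into x ≡ 9 (mod 16): 3·t ≡ 9 − 1 = 8 (mod 16).
    The inverse of 3 mod 16 is 11 (since 3·11 = 33 = 2·16 + 1), so t ≡ 11·8 = 88 ≡ 8 (mod 16).
    Then x = 1 + 3·8 = 25, valid modulo lcm(3, 16) = 48: x ≡ 25 (mod 48).
  Combine with x ≡ 2 (mod 5); new modulus lcm = 240.
    Write x = 25 + 48·t and substitute into x ≡ 2 (mod 5): 48·t ≡ 2 − 25 = -23 (mod 5).
    Reduce coefficients mod 5: 3·t ≡ 2 (mod 5).
    The inverse of 3 mod 5 is 2 (since 3·2 = 6 = 1·5 + 1), so t ≡ 2·2 = 4 ≡ 4 (mod 5).
    Then x = 25 + 48·4 = 217, valid modulo lcm(48, 5) = 240: x ≡ 217 (mod 240).
  Combine with x ≡ 0 (mod 7); new modulus lcm = 1680.
    Write x = 217 + 240·t and substitute into x ≡ 0 (mod 7): 240·t ≡ 0 − 217 = -217 (mod 7).
    Reduce coefficients mod 7: 2·t ≡ 0 (mod 7).
    The inverse of 2 mod 7 is 4 (since 2·4 = 8 = 1·7 + 1), so t ≡ 4·0 = 0 ≡ 0 (mod 7).
    Then x = 217 + 240·0 = 217, valid modulo lcm(240, 7) = 1680: x ≡ 217 (mod 1680).
Verify against each original: 217 mod 3 = 1, 217 mod 16 = 9, 217 mod 5 = 2, 217 mod 7 = 0.

x ≡ 217 (mod 1680).


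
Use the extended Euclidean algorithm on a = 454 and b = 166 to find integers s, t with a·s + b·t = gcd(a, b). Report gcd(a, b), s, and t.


Euclidean algorithm on (454, 166) — divide until remainder is 0:
  454 = 2 · 166 + 122
  166 = 1 · 122 + 44
  122 = 2 · 44 + 34
  44 = 1 · 34 + 10
  34 = 3 · 10 + 4
  10 = 2 · 4 + 2
  4 = 2 · 2 + 0
gcd(454, 166) = 2.
Track Bezout coefficients alongside the remainders: start with r₀ = 454 = a·1 + b·0 (s = 1, t = 0) and r₁ = 166 = a·0 + b·1 (s = 0, t = 1); each new remainder r_{k+1} = r_{k-1} − q_k·r_k inherits s_{k+1} = s_{k-1} − q_k·s_k, t_{k+1} = t_{k-1} − q_k·t_k, so r_k = a·s_k + b·t_k at every step:
  q = 2: r = 122, s = 1 − 2·0 = 1, t = 0 − 2·1 = -2  (check: 454·1 + 166·(-2) = 122)
  q = 1: r = 44, s = 0 − 1·1 = -1, t = 1 − 1·(-2) = 3  (check: 454·(-1) + 166·3 = 44)
  q = 2: r = 34, s = 1 − 2·(-1) = 3, t = -2 − 2·3 = -8  (check: 454·3 + 166·(-8) = 34)
  q = 1: r = 10, s = -1 − 1·3 = -4, t = 3 − 1·(-8) = 11  (check: 454·(-4) + 166·11 = 10)
  q = 3: r = 4, s = 3 − 3·(-4) = 15, t = -8 − 3·11 = -41  (check: 454·15 + 166·(-41) = 4)
  q = 2: r = 2, s = -4 − 2·15 = -34, t = 11 − 2·(-41) = 93  (check: 454·(-34) + 166·93 = 2)
The row with r = 2 (the gcd) gives the Bezout coefficients s = -34, t = 93.
Result: 454 · (-34) + 166 · (93) = 2.

gcd(454, 166) = 2; s = -34, t = 93 (check: 454·(-34) + 166·93 = 2).


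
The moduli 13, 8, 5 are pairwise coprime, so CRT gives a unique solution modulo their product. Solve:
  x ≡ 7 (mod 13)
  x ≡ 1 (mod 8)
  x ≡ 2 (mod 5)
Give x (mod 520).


Moduli 13, 8, 5 are pairwise coprime; by CRT there is a unique solution modulo M = 13 · 8 · 5 = 520.
Solve pairwise, accumulating the modulus:
  Start with x ≡ 7 (mod 13).
  Combine with x ≡ 1 (mod 8): since gcd(13, 8) = 1, we get a unique residue mod 104.
    Write x = 7 + 13·t and substitute into x ≡ 1 (mod 8): 13·t ≡ 1 − 7 = -6 (mod 8).
    Reduce coefficients mod 8: 5·t ≡ 2 (mod 8).
    The inverse of 5 mod 8 is 5 (since 5·5 = 25 = 3·8 + 1), so t ≡ 5·2 = 10 ≡ 2 (mod 8).
    Then x = 7 + 13·2 = 33, valid modulo lcm(13, 8) = 104: x ≡ 33 (mod 104).
  Combine with x ≡ 2 (mod 5): since gcd(104, 5) = 1, we get a unique residue mod 520.
    Write x = 33 + 104·t and substitute into x ≡ 2 (mod 5): 104·t ≡ 2 − 33 = -31 (mod 5).
    Reduce coefficients mod 5: 4·t ≡ 4 (mod 5).
    The inverse of 4 mod 5 is 4 (since 4·4 = 16 = 3·5 + 1), so t ≡ 4·4 = 16 ≡ 1 (mod 5).
    Then x = 33 + 104·1 = 137, valid modulo lcm(104, 5) = 520: x ≡ 137 (mod 520).
Verify: 137 mod 13 = 7 ✓, 137 mod 8 = 1 ✓, 137 mod 5 = 2 ✓.

x ≡ 137 (mod 520).


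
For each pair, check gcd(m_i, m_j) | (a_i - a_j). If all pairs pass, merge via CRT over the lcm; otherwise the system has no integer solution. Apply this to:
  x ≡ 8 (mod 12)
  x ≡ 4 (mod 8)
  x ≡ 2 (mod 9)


Moduli 12, 8, 9 are not pairwise coprime, so CRT works modulo lcm(m_i) when all pairwise compatibility conditions hold.
Pairwise compatibility: gcd(m_i, m_j) must divide a_i - a_j for every pair.
Merge one congruence at a time:
  Start: x ≡ 8 (mod 12).
  Combine with x ≡ 4 (mod 8): gcd(12, 8) = 4; 4 - 8 = -4, which IS divisible by 4, so compatible.
    Write x = 8 + 12·t and substitute into x ≡ 4 (mod 8): 12·t ≡ 4 − 8 = -4 (mod 8).
    Divide the congruence (and modulus) by g = 4: 3·t ≡ -1 (mod 2).
    Reduce coefficients mod 2: 1·t ≡ 1 (mod 2).
    So t ≡ 1 (mod 2).
    Then x = 8 + 12·1 = 20, valid modulo lcm(12, 8) = 24: x ≡ 20 (mod 24).
  Combine with x ≡ 2 (mod 9): gcd(24, 9) = 3; 2 - 20 = -18, which IS divisible by 3, so compatible.
    Write x = 20 + 24·t and substitute into x ≡ 2 (mod 9): 24·t ≡ 2 − 20 = -18 (mod 9).
    Divide the congruence (and modulus) by g = 3: 8·t ≡ -6 (mod 3).
    Reduce coefficients mod 3: 2·t ≡ 0 (mod 3).
    The inverse of 2 mod 3 is 2 (since 2·2 = 4 = 1·3 + 1), so t ≡ 2·0 = 0 ≡ 0 (mod 3).
    Then x = 20 + 24·0 = 20, valid modulo lcm(24, 9) = 72: x ≡ 20 (mod 72).
Verify: 20 mod 12 = 8, 20 mod 8 = 4, 20 mod 9 = 2.

x ≡ 20 (mod 72).


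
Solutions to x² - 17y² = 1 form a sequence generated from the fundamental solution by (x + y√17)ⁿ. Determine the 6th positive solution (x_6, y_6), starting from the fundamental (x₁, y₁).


Step 1: Find the fundamental solution (x₁, y₁) of x² - 17y² = 1.
  Expand √17 as a continued fraction. a₀ = ⌊√17⌋ = 4; iterate m_{k+1} = d_k·a_k − m_k, d_{k+1} = (17 − m_{k+1}²)/d_k, a_{k+1} = ⌊(a₀ + m_{k+1})/d_{k+1}⌋ (starting m₀ = 0, d₀ = 1), with convergents p_k = a_k·p_{k-1} + p_{k-2}, q_k = a_k·q_{k-1} + q_{k-2} (p₋₁ = 1, q₋₁ = 0):
  k = 0: a₀ = 4; p₀/q₀ = 4/1; p₀² − 17·q₀² = 16 − 17 = -1.
  k = 1: m = 4, d = 1, a = ⌊(4 + 4)/1⌋ = 8; p/q = (8·4 + 1)/(8·1 + 0) = 33/8; p² − 17·q² = 1089 − 1088 = 1.
  The first convergent with p² − 17·q² = 1 gives the fundamental solution (x₁, y₁) = (33, 8).
Step 2: Apply the recurrence (x_{n+1}, y_{n+1}) = (x₁x_n + 17y₁y_n, x₁y_n + y₁x_n) repeatedly.
  From (x_1, y_1) = (33, 8): x_2 = 33·33 + 17·8·8 = 2177; y_2 = 33·8 + 8·33 = 528.
  From (x_2, y_2) = (2177, 528): x_3 = 33·2177 + 17·8·528 = 143649; y_3 = 33·528 + 8·2177 = 34840.
  From (x_3, y_3) = (143649, 34840): x_4 = 33·143649 + 17·8·34840 = 9478657; y_4 = 33·34840 + 8·143649 = 2298912.
  From (x_4, y_4) = (9478657, 2298912): x_5 = 33·9478657 + 17·8·2298912 = 625447713; y_5 = 33·2298912 + 8·9478657 = 151693352.
  From (x_5, y_5) = (625447713, 151693352): x_6 = 33·625447713 + 17·8·151693352 = 41270070401; y_6 = 33·151693352 + 8·625447713 = 10009462320.
Step 3: Verify x_6² - 17·y_6² = 1703218710903496300801 - 1703218710903496300800 = 1 (should be 1). ✓

(x_1, y_1) = (33, 8); (x_6, y_6) = (41270070401, 10009462320).


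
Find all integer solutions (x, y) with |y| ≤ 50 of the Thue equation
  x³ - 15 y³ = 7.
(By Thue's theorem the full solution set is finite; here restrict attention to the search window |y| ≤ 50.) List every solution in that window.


The equation is x³ - 15y³ = 7. For fixed y, x³ = 15·y³ + 7, so a solution requires the RHS to be a perfect cube.
Strategy: iterate y from -50 to 50, compute RHS = 15·y³ + 7, and check whether it is a (positive or negative) perfect cube.
Check small values of y:
  y = 0: RHS = 7 is not a perfect cube.
  y = 1: RHS = 22 is not a perfect cube.
  y = -1: RHS = -8 = (-2)³ ⇒ x = -2 works.
  y = 2: RHS = 127 is not a perfect cube.
  y = -2: RHS = -113 is not a perfect cube.
  y = 3: RHS = 412 is not a perfect cube.
  y = -3: RHS = -398 is not a perfect cube.
Continuing the search up to |y| = 50 finds no further solutions beyond those listed.
Collected solutions: (-2, -1).

Solutions (with |y| ≤ 50): (-2, -1).


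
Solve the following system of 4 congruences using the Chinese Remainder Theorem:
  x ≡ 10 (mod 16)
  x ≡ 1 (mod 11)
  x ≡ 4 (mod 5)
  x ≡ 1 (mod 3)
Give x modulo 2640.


Product of moduli M = 16 · 11 · 5 · 3 = 2640.
Merge one congruence at a time:
  Start: x ≡ 10 (mod 16).
  Combine with x ≡ 1 (mod 11); new modulus lcm = 176.
    Write x = 10 + 16·t and substitute into x ≡ 1 (mod 11): 16·t ≡ 1 − 10 = -9 (mod 11).
    Reduce coefficients mod 11: 5·t ≡ 2 (mod 11).
    The inverse of 5 mod 11 is 9 (since 5·9 = 45 = 4·11 + 1), so t ≡ 9·2 = 18 ≡ 7 (mod 11).
    Then x = 10 + 16·7 = 122, valid modulo lcm(16, 11) = 176: x ≡ 122 (mod 176).
  Combine with x ≡ 4 (mod 5); new modulus lcm = 880.
    Write x = 122 + 176·t and substitute into x ≡ 4 (mod 5): 176·t ≡ 4 − 122 = -118 (mod 5).
    Reduce coefficients mod 5: 1·t ≡ 2 (mod 5).
    So t ≡ 2 (mod 5).
    Then x = 122 + 176·2 = 474, valid modulo lcm(176, 5) = 880: x ≡ 474 (mod 880).
  Combine with x ≡ 1 (mod 3); new modulus lcm = 2640.
    Write x = 474 + 880·t and substitute into x ≡ 1 (mod 3): 880·t ≡ 1 − 474 = -473 (mod 3).
    Reduce coefficients mod 3: 1·t ≡ 1 (mod 3).
    So t ≡ 1 (mod 3).
    Then x = 474 + 880·1 = 1354, valid modulo lcm(880, 3) = 2640: x ≡ 1354 (mod 2640).
Verify against each original: 1354 mod 16 = 10, 1354 mod 11 = 1, 1354 mod 5 = 4, 1354 mod 3 = 1.

x ≡ 1354 (mod 2640).


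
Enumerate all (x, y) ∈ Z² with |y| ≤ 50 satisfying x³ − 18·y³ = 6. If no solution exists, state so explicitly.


The equation is x³ - 18y³ = 6. For fixed y, x³ = 18·y³ + 6, so a solution requires the RHS to be a perfect cube.
Strategy: iterate y from -50 to 50, compute RHS = 18·y³ + 6, and check whether it is a (positive or negative) perfect cube.
Check small values of y:
  y = 0: RHS = 6 is not a perfect cube.
  y = 1: RHS = 24 is not a perfect cube.
  y = -1: RHS = -12 is not a perfect cube.
  y = 2: RHS = 150 is not a perfect cube.
  y = -2: RHS = -138 is not a perfect cube.
  y = 3: RHS = 492 is not a perfect cube.
  y = -3: RHS = -480 is not a perfect cube.
Continuing the search up to |y| = 50 finds no solutions either.
No (x, y) in the scanned range satisfies the equation.

No integer solutions with |y| ≤ 50.


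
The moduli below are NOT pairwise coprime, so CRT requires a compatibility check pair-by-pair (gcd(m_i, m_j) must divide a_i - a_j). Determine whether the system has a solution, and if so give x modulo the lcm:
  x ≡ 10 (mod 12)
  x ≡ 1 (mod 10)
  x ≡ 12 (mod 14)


Moduli 12, 10, 14 are not pairwise coprime, so CRT works modulo lcm(m_i) when all pairwise compatibility conditions hold.
Pairwise compatibility: gcd(m_i, m_j) must divide a_i - a_j for every pair.
Merge one congruence at a time:
  Start: x ≡ 10 (mod 12).
  Combine with x ≡ 1 (mod 10): gcd(12, 10) = 2, and 1 - 10 = -9 is NOT divisible by 2.
    ⇒ system is inconsistent (no integer solution).

No solution (the system is inconsistent).


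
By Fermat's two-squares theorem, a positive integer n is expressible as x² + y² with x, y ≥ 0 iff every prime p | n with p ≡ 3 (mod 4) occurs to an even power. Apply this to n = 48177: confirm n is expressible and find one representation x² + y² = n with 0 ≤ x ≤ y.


Step 1: Factor n = 48177 = 3^2 · 53 · 101.
Step 2: Check the mod-4 condition on each prime factor: 3 ≡ 3 (mod 4), exponent 2 (must be even); 53 ≡ 1 (mod 4), exponent 1; 101 ≡ 1 (mod 4), exponent 1.
All primes ≡ 3 (mod 4) appear to even exponent (or don't appear), so by the two-squares theorem n IS expressible as a sum of two squares.
Step 3: Build a representation. Group n = k² · m with k = 3 and m = 53 · 101 = 5353 (a product of primes ≡ 1 (mod 4)); a representation of m scales to one of n via (k·x)² + (k·y)² = k²(x² + y²). Each prime p ≡ 1 (mod 4) is itself a sum of two squares; find a² by testing p − a² for a perfect square:
  53: 53 − 1² = 52, 53 − 2² = 49 = 7² ⇒ 53 = 2² + 7².
  101: 101 − 1² = 100 = 10² ⇒ 101 = 1² + 10².
  Combine using the Brahmagupta–Fibonacci identity (a² + b²)(c² + d²) = (ac − bd)² + (ad + bc)² = (ac + bd)² + (ad − bc)²:
  53 · 101 = 5353: from (2² + 7²)(1² + 10²), take (2·1 − 7·10, 2·10 + 7·1) = (2 − 70, 20 + 7) = (-68, 27); dropping signs (only squares matter) gives (68, 27); check 68² + 27² = 4624 + 729 = 5353 ✓.
  Scale by k = 3: (3·68, 3·27) = (204, 81).
Step 4: Order so x ≤ y and verify: 81² + 204² = 6561 + 41616 = 48177 = n. ✓

n = 48177 = 81² + 204² (one valid representation with x ≤ y).


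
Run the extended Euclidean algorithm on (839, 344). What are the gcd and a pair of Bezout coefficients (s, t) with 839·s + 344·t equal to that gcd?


Euclidean algorithm on (839, 344) — divide until remainder is 0:
  839 = 2 · 344 + 151
  344 = 2 · 151 + 42
  151 = 3 · 42 + 25
  42 = 1 · 25 + 17
  25 = 1 · 17 + 8
  17 = 2 · 8 + 1
  8 = 8 · 1 + 0
gcd(839, 344) = 1.
Track Bezout coefficients alongside the remainders: start with r₀ = 839 = a·1 + b·0 (s = 1, t = 0) and r₁ = 344 = a·0 + b·1 (s = 0, t = 1); each new remainder r_{k+1} = r_{k-1} − q_k·r_k inherits s_{k+1} = s_{k-1} − q_k·s_k, t_{k+1} = t_{k-1} − q_k·t_k, so r_k = a·s_k + b·t_k at every step:
  q = 2: r = 151, s = 1 − 2·0 = 1, t = 0 − 2·1 = -2  (check: 839·1 + 344·(-2) = 151)
  q = 2: r = 42, s = 0 − 2·1 = -2, t = 1 − 2·(-2) = 5  (check: 839·(-2) + 344·5 = 42)
  q = 3: r = 25, s = 1 − 3·(-2) = 7, t = -2 − 3·5 = -17  (check: 839·7 + 344·(-17) = 25)
  q = 1: r = 17, s = -2 − 1·7 = -9, t = 5 − 1·(-17) = 22  (check: 839·(-9) + 344·22 = 17)
  q = 1: r = 8, s = 7 − 1·(-9) = 16, t = -17 − 1·22 = -39  (check: 839·16 + 344·(-39) = 8)
  q = 2: r = 1, s = -9 − 2·16 = -41, t = 22 − 2·(-39) = 100  (check: 839·(-41) + 344·100 = 1)
The row with r = 1 (the gcd) gives the Bezout coefficients s = -41, t = 100.
Result: 839 · (-41) + 344 · (100) = 1.

gcd(839, 344) = 1; s = -41, t = 100 (check: 839·(-41) + 344·100 = 1).
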